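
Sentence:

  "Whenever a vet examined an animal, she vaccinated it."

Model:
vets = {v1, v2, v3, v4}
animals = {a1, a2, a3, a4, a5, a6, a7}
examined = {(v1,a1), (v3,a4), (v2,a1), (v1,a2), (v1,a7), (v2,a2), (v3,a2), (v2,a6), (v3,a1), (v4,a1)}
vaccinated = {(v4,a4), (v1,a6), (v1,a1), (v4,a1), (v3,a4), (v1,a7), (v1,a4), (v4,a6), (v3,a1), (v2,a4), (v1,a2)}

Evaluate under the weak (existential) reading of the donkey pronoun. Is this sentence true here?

"it" takes "an animal" as antecedent — a donkey pronoun bound across the clause boundary.
Weak reading: every vet v with some examined-animal has at least one examined-animal a such that vaccinated(v,a).
Per vet: v1:✓  v2:✗  v3:✓  v4:✓
v2 has no witness among its examined-animals.

False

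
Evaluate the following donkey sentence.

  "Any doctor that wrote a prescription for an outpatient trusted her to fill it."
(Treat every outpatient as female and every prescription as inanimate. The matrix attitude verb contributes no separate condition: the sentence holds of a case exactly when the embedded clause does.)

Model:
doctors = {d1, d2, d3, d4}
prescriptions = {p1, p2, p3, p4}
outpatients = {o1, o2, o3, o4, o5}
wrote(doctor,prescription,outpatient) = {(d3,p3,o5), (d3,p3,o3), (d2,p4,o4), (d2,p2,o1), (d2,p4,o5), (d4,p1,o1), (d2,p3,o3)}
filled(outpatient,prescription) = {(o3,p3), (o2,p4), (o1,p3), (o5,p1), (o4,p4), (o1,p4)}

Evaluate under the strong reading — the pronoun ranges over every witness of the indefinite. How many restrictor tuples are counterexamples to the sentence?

"her" takes "an outpatient" as antecedent and "it" takes "a prescription"; both are donkey pronouns co-varying with the restrictor.
Strong reading: for every (d,p,o) with wrote(d,p,o), filled(o,p).
Restrictor triples: (d2,p2,o1)→filled(o1,p2) ✗  (d2,p3,o3)→filled(o3,p3) ✓  (d2,p4,o4)→filled(o4,p4) ✓  (d2,p4,o5)→filled(o5,p4) ✗  (d3,p3,o3)→filled(o3,p3) ✓  (d3,p3,o5)→filled(o5,p3) ✗  (d4,p1,o1)→filled(o1,p1) ✗
Counterexamples (restrictor triples failing the scope): 4.

4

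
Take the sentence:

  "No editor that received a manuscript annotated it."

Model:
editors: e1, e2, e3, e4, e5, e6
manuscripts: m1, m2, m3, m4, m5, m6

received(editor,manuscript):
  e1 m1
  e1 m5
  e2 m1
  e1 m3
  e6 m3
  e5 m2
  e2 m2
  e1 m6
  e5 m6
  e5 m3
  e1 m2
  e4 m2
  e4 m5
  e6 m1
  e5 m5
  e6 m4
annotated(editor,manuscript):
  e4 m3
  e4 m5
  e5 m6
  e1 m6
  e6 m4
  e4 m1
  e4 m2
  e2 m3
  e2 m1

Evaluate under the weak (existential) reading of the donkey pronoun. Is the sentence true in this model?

False

"it" takes "a manuscript" as antecedent — a donkey pronoun bound across the clause boundary.
Truth condition: for no (e,m) with received(e,m) does annotated(e,m) hold.
Restrictor pairs — does the scope hold? (e1,m1):fails  (e1,m2):fails  (e1,m3):fails  (e1,m5):fails  (e1,m6):holds  (e2,m1):holds  (e2,m2):fails  (e4,m2):holds  (e4,m5):holds  (e5,m2):fails  (e5,m3):fails  (e5,m5):fails  (e5,m6):holds  (e6,m1):fails  (e6,m3):fails  (e6,m4):holds
Scope holds for 6 pair(s), so the sentence is false.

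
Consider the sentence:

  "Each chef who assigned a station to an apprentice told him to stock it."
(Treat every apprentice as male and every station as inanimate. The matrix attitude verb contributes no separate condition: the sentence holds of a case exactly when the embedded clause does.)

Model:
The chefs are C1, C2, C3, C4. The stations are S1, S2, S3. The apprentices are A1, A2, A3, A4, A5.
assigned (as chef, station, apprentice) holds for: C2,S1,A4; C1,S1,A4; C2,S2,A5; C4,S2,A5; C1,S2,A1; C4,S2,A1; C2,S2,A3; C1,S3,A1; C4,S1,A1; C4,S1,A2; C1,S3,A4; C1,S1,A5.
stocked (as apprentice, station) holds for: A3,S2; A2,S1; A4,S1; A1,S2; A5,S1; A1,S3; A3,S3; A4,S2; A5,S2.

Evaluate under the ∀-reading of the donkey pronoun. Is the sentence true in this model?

False

"him" takes "an apprentice" as antecedent and "it" takes "a station"; both are donkey pronouns co-varying with the restrictor.
Strong reading: for every (c,s,a) with assigned(c,s,a), stocked(a,s).
Restrictor triples: (C1,S1,A4)→stocked(A4,S1) ✓  (C1,S1,A5)→stocked(A5,S1) ✓  (C1,S2,A1)→stocked(A1,S2) ✓  (C1,S3,A1)→stocked(A1,S3) ✓  (C1,S3,A4)→stocked(A4,S3) ✗  (C2,S1,A4)→stocked(A4,S1) ✓  (C2,S2,A3)→stocked(A3,S2) ✓  (C2,S2,A5)→stocked(A5,S2) ✓  (C4,S1,A1)→stocked(A1,S1) ✗  (C4,S1,A2)→stocked(A2,S1) ✓  (C4,S2,A1)→stocked(A1,S2) ✓  (C4,S2,A5)→stocked(A5,S2) ✓
Counterexample: (C1,S3,A4) — stocked(A4,S3) does not hold.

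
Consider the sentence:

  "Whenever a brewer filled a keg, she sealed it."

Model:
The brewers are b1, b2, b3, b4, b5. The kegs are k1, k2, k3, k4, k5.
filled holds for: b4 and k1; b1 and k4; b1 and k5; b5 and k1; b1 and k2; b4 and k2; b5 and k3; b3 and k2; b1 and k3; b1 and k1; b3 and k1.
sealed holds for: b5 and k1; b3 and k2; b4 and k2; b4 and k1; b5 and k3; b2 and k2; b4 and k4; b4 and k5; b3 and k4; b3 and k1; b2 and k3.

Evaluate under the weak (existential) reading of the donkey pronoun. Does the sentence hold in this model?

"it" takes "a keg" as antecedent — a donkey pronoun bound across the clause boundary.
Weak reading: every brewer b with some filled-keg has at least one filled-keg k such that sealed(b,k).
Per brewer: b1:✗  b3:✓  b4:✓  b5:✓
b1 has no witness among its filled-kegs.

False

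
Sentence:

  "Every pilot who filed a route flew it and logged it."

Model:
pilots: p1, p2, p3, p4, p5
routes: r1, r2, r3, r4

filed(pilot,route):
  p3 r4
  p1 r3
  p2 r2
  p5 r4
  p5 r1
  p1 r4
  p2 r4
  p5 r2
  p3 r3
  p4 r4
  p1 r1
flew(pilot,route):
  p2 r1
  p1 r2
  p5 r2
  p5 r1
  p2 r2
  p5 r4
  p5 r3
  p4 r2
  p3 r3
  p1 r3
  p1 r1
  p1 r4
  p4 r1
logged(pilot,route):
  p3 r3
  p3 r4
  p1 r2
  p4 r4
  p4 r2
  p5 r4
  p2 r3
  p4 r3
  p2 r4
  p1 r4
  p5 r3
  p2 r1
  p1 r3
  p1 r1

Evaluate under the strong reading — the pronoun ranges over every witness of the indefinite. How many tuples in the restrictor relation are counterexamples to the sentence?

"it" takes "a route" as antecedent — a donkey pronoun bound across the clause boundary.
Strong reading: for every (p,r) with filed(p,r), flew(p,r) ∧ logged(p,r).
Restrictor pairs: (p1,r1) ✓  (p1,r3) ✓  (p1,r4) ✓  (p2,r2) ✗  (p2,r4) ✗  (p3,r3) ✓  (p3,r4) ✗  (p4,r4) ✗  (p5,r1) ✗  (p5,r2) ✗  (p5,r4) ✓
Counterexamples (restrictor pairs failing the scope): 6.

6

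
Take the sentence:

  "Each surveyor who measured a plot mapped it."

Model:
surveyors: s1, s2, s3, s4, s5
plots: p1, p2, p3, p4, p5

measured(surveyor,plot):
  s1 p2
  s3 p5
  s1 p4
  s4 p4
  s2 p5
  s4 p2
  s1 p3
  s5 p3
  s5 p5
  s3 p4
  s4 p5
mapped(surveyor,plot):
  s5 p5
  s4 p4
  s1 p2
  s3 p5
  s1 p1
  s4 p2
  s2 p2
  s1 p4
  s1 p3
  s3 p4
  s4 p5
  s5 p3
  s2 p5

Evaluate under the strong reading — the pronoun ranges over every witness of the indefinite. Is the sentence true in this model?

True

"it" takes "a plot" as antecedent — a donkey pronoun bound across the clause boundary.
Strong reading: for every (s,p) with measured(s,p), mapped(s,p).
Restrictor pairs: (s1,p2) ✓  (s1,p3) ✓  (s1,p4) ✓  (s2,p5) ✓  (s3,p4) ✓  (s3,p5) ✓  (s4,p2) ✓  (s4,p4) ✓  (s4,p5) ✓  (s5,p3) ✓  (s5,p5) ✓
Every restrictor pair satisfies the scope.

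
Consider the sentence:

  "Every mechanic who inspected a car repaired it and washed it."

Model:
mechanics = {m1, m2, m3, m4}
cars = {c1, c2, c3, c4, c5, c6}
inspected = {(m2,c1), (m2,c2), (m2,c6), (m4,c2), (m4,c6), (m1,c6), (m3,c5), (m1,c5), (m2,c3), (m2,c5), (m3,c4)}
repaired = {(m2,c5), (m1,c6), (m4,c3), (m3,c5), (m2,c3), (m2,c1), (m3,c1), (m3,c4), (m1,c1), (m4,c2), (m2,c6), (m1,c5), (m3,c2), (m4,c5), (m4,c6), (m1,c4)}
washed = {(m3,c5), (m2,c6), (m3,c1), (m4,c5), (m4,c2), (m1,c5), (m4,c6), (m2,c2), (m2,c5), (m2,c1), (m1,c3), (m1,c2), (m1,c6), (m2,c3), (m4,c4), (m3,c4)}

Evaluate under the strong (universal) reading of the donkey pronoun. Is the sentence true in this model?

"it" takes "a car" as antecedent — a donkey pronoun bound across the clause boundary.
Strong reading: for every (m,c) with inspected(m,c), repaired(m,c) ∧ washed(m,c).
Restrictor pairs: (m1,c5) ✓  (m1,c6) ✓  (m2,c1) ✓  (m2,c2) ✗  (m2,c3) ✓  (m2,c5) ✓  (m2,c6) ✓  (m3,c4) ✓  (m3,c5) ✓  (m4,c2) ✓  (m4,c6) ✓
Counterexample: (m2,c2) is in inspected but fails the scope.

False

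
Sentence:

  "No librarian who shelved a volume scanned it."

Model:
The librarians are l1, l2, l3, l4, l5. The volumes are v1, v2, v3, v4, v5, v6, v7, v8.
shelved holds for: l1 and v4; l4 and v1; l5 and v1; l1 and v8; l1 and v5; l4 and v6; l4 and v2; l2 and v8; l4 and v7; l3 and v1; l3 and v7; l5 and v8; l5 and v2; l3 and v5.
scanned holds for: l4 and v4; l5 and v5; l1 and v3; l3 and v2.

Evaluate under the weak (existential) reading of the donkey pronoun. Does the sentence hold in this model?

True

"it" takes "a volume" as antecedent — a donkey pronoun bound across the clause boundary.
Truth condition: for no (l,v) with shelved(l,v) does scanned(l,v) hold.
Restrictor pairs — does the scope hold? (l1,v4):fails  (l1,v5):fails  (l1,v8):fails  (l2,v8):fails  (l3,v1):fails  (l3,v5):fails  (l3,v7):fails  (l4,v1):fails  (l4,v2):fails  (l4,v6):fails  (l4,v7):fails  (l5,v1):fails  (l5,v2):fails  (l5,v8):fails
Scope holds for no restrictor pair, so the sentence is true.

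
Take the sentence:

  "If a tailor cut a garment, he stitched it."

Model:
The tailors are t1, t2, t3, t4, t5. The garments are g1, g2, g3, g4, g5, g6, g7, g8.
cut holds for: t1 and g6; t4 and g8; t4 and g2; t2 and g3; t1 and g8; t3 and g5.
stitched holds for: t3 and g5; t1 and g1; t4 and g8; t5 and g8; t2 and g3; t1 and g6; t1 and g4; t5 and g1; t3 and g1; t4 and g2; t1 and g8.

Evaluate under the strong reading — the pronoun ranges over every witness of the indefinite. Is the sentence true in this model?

True

"it" takes "a garment" as antecedent — a donkey pronoun bound across the clause boundary.
Strong reading: for every (t,g) with cut(t,g), stitched(t,g).
Restrictor pairs: (t1,g6) ✓  (t1,g8) ✓  (t2,g3) ✓  (t3,g5) ✓  (t4,g2) ✓  (t4,g8) ✓
Every restrictor pair satisfies the scope.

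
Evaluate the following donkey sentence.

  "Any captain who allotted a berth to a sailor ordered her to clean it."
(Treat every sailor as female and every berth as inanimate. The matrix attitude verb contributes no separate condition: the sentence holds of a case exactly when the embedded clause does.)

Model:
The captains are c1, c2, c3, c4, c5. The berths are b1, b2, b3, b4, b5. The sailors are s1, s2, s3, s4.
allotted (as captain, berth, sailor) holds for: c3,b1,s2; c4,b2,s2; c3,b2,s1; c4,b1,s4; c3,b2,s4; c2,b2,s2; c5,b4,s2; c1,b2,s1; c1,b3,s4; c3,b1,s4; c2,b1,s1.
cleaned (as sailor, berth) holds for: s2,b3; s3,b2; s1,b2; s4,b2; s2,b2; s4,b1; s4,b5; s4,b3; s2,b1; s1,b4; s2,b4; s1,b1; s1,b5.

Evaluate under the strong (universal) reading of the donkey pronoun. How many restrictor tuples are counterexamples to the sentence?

"her" takes "a sailor" as antecedent and "it" takes "a berth"; both are donkey pronouns co-varying with the restrictor.
Strong reading: for every (c,b,s) with allotted(c,b,s), cleaned(s,b).
Restrictor triples: (c1,b2,s1)→cleaned(s1,b2) ✓  (c1,b3,s4)→cleaned(s4,b3) ✓  (c2,b1,s1)→cleaned(s1,b1) ✓  (c2,b2,s2)→cleaned(s2,b2) ✓  (c3,b1,s2)→cleaned(s2,b1) ✓  (c3,b1,s4)→cleaned(s4,b1) ✓  (c3,b2,s1)→cleaned(s1,b2) ✓  (c3,b2,s4)→cleaned(s4,b2) ✓  (c4,b1,s4)→cleaned(s4,b1) ✓  (c4,b2,s2)→cleaned(s2,b2) ✓  (c5,b4,s2)→cleaned(s2,b4) ✓
Counterexamples (restrictor triples failing the scope): 0.

0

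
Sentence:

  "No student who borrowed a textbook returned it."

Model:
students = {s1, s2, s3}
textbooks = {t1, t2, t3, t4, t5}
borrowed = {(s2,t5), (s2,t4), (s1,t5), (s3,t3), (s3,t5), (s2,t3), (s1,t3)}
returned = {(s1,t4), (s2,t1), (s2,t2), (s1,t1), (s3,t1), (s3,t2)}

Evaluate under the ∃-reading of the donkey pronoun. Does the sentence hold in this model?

"it" takes "a textbook" as antecedent — a donkey pronoun bound across the clause boundary.
Truth condition: for no (s,t) with borrowed(s,t) does returned(s,t) hold.
Restrictor pairs — does the scope hold? (s1,t3):fails  (s1,t5):fails  (s2,t3):fails  (s2,t4):fails  (s2,t5):fails  (s3,t3):fails  (s3,t5):fails
Scope holds for no restrictor pair, so the sentence is true.

True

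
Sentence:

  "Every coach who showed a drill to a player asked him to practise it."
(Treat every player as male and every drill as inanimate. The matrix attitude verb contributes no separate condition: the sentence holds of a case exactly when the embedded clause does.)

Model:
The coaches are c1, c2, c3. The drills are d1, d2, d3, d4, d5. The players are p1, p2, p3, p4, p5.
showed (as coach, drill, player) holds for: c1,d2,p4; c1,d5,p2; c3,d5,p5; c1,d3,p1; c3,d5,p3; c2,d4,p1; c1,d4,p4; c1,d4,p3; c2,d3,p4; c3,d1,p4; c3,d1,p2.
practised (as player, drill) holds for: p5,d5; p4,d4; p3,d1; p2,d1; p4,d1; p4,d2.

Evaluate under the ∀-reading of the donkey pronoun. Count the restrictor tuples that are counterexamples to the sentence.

"him" takes "a player" as antecedent and "it" takes "a drill"; both are donkey pronouns co-varying with the restrictor.
Strong reading: for every (c,d,p) with showed(c,d,p), practised(p,d).
Restrictor triples: (c1,d2,p4)→practised(p4,d2) ✓  (c1,d3,p1)→practised(p1,d3) ✗  (c1,d4,p3)→practised(p3,d4) ✗  (c1,d4,p4)→practised(p4,d4) ✓  (c1,d5,p2)→practised(p2,d5) ✗  (c2,d3,p4)→practised(p4,d3) ✗  (c2,d4,p1)→practised(p1,d4) ✗  (c3,d1,p2)→practised(p2,d1) ✓  (c3,d1,p4)→practised(p4,d1) ✓  (c3,d5,p3)→practised(p3,d5) ✗  (c3,d5,p5)→practised(p5,d5) ✓
Counterexamples (restrictor triples failing the scope): 6.

6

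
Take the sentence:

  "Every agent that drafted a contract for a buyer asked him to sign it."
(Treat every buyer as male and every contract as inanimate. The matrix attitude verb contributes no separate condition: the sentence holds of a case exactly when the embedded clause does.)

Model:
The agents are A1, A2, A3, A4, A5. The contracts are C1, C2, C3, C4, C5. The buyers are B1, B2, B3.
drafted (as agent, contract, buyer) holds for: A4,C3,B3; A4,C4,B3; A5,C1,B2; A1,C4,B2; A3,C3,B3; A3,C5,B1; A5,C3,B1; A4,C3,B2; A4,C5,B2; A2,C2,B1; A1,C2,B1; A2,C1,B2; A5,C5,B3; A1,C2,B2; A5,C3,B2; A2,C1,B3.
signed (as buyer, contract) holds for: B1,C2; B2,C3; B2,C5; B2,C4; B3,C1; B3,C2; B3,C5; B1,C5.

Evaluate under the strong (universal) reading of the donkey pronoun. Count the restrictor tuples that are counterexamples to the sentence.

7

"him" takes "a buyer" as antecedent and "it" takes "a contract"; both are donkey pronouns co-varying with the restrictor.
Strong reading: for every (a,c,b) with drafted(a,c,b), signed(b,c).
Restrictor triples: (A1,C2,B1)→signed(B1,C2) ✓  (A1,C2,B2)→signed(B2,C2) ✗  (A1,C4,B2)→signed(B2,C4) ✓  (A2,C1,B2)→signed(B2,C1) ✗  (A2,C1,B3)→signed(B3,C1) ✓  (A2,C2,B1)→signed(B1,C2) ✓  (A3,C3,B3)→signed(B3,C3) ✗  (A3,C5,B1)→signed(B1,C5) ✓  (A4,C3,B2)→signed(B2,C3) ✓  (A4,C3,B3)→signed(B3,C3) ✗  (A4,C4,B3)→signed(B3,C4) ✗  (A4,C5,B2)→signed(B2,C5) ✓  (A5,C1,B2)→signed(B2,C1) ✗  (A5,C3,B1)→signed(B1,C3) ✗  (A5,C3,B2)→signed(B2,C3) ✓  (A5,C5,B3)→signed(B3,C5) ✓
Counterexamples (restrictor triples failing the scope): 7.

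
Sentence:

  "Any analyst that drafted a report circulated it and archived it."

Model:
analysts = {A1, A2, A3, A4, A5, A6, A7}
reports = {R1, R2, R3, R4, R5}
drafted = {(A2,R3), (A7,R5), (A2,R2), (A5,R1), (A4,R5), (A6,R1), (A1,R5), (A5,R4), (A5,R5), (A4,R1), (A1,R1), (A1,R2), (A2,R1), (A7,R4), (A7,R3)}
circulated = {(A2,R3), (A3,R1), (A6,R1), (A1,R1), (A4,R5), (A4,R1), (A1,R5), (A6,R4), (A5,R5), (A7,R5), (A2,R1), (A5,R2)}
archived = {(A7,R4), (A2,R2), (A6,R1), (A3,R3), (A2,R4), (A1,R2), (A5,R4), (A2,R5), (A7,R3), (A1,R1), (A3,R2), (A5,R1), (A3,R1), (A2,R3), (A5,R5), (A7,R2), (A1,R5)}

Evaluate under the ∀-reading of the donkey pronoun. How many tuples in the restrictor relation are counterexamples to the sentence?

"it" takes "a report" as antecedent — a donkey pronoun bound across the clause boundary.
Strong reading: for every (a,r) with drafted(a,r), circulated(a,r) ∧ archived(a,r).
Restrictor pairs: (A1,R1) ✓  (A1,R2) ✗  (A1,R5) ✓  (A2,R1) ✗  (A2,R2) ✗  (A2,R3) ✓  (A4,R1) ✗  (A4,R5) ✗  (A5,R1) ✗  (A5,R4) ✗  (A5,R5) ✓  (A6,R1) ✓  (A7,R3) ✗  (A7,R4) ✗  (A7,R5) ✗
Counterexamples (restrictor pairs failing the scope): 10.

10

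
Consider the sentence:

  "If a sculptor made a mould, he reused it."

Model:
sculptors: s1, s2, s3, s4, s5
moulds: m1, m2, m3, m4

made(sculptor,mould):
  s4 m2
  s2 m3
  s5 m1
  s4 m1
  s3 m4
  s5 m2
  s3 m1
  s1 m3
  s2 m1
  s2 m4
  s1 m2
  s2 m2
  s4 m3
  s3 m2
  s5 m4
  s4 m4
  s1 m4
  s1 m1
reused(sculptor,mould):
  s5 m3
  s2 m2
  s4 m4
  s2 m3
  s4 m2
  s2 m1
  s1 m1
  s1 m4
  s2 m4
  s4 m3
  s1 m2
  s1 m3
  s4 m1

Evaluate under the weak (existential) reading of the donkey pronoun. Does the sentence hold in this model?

"it" takes "a mould" as antecedent — a donkey pronoun bound across the clause boundary.
Weak reading: every sculptor s with some made-mould has at least one made-mould m such that reused(s,m).
Per sculptor: s1:✓  s2:✓  s3:✗  s4:✓  s5:✗
s3 has no witness among its made-moulds.

False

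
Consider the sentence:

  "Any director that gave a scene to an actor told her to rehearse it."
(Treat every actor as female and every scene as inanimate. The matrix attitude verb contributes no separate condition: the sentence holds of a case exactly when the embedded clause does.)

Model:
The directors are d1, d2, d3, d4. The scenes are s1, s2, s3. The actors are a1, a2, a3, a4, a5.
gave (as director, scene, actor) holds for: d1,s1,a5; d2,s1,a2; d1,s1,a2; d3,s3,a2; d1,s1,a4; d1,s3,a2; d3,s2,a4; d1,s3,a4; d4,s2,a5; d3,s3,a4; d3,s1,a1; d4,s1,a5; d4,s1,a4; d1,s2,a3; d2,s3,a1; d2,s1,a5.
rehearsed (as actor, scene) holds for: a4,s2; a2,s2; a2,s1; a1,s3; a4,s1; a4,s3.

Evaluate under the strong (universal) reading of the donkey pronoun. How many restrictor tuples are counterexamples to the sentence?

"her" takes "an actor" as antecedent and "it" takes "a scene"; both are donkey pronouns co-varying with the restrictor.
Strong reading: for every (d,s,a) with gave(d,s,a), rehearsed(a,s).
Restrictor triples: (d1,s1,a2)→rehearsed(a2,s1) ✓  (d1,s1,a4)→rehearsed(a4,s1) ✓  (d1,s1,a5)→rehearsed(a5,s1) ✗  (d1,s2,a3)→rehearsed(a3,s2) ✗  (d1,s3,a2)→rehearsed(a2,s3) ✗  (d1,s3,a4)→rehearsed(a4,s3) ✓  (d2,s1,a2)→rehearsed(a2,s1) ✓  (d2,s1,a5)→rehearsed(a5,s1) ✗  (d2,s3,a1)→rehearsed(a1,s3) ✓  (d3,s1,a1)→rehearsed(a1,s1) ✗  (d3,s2,a4)→rehearsed(a4,s2) ✓  (d3,s3,a2)→rehearsed(a2,s3) ✗  (d3,s3,a4)→rehearsed(a4,s3) ✓  (d4,s1,a4)→rehearsed(a4,s1) ✓  (d4,s1,a5)→rehearsed(a5,s1) ✗  (d4,s2,a5)→rehearsed(a5,s2) ✗
Counterexamples (restrictor triples failing the scope): 8.

8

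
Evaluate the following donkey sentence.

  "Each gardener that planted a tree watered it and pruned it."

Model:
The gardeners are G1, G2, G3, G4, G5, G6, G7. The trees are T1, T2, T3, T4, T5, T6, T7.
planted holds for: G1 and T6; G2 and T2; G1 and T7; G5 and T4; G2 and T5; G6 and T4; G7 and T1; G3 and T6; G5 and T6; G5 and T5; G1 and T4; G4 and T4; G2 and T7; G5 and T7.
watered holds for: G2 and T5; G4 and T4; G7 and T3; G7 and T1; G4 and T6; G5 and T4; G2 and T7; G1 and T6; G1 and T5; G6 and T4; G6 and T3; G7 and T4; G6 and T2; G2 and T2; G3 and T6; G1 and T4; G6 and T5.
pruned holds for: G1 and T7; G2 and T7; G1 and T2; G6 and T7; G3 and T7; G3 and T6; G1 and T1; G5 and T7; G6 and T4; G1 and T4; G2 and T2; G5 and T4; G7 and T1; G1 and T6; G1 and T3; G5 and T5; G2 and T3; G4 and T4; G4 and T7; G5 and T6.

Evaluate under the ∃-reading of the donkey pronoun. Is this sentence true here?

True

"it" takes "a tree" as antecedent — a donkey pronoun bound across the clause boundary.
Weak reading: every gardener g with some planted-tree has at least one planted-tree t such that watered(g,t) ∧ pruned(g,t).
Per gardener: G1:✓  G2:✓  G3:✓  G4:✓  G5:✓  G6:✓  G7:✓
Every gardener in the restrictor has a witness.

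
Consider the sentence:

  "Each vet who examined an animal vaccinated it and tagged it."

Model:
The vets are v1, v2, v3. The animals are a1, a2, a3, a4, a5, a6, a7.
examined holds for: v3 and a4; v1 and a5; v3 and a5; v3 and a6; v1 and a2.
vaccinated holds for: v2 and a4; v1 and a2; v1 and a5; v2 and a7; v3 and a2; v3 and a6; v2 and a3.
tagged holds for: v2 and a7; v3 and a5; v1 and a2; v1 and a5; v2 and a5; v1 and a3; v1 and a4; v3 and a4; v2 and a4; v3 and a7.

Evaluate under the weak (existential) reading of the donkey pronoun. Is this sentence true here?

"it" takes "an animal" as antecedent — a donkey pronoun bound across the clause boundary.
Weak reading: every vet v with some examined-animal has at least one examined-animal a such that vaccinated(v,a) ∧ tagged(v,a).
Per vet: v1:✓  v3:✗
v3 has no witness among its examined-animals.

False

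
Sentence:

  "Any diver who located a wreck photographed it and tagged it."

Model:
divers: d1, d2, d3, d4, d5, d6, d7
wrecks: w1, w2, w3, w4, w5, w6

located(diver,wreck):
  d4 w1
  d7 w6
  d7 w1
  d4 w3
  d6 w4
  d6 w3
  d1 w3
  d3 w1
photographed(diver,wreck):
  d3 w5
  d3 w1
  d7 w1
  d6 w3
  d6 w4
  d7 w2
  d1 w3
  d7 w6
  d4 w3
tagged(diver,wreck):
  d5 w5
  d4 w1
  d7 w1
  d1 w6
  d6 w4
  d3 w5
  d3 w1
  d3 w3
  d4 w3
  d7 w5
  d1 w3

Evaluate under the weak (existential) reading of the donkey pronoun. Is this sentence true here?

"it" takes "a wreck" as antecedent — a donkey pronoun bound across the clause boundary.
Weak reading: every diver d with some located-wreck has at least one located-wreck w such that photographed(d,w) ∧ tagged(d,w).
Per diver: d1:✓  d3:✓  d4:✓  d6:✓  d7:✓
Every diver in the restrictor has a witness.

True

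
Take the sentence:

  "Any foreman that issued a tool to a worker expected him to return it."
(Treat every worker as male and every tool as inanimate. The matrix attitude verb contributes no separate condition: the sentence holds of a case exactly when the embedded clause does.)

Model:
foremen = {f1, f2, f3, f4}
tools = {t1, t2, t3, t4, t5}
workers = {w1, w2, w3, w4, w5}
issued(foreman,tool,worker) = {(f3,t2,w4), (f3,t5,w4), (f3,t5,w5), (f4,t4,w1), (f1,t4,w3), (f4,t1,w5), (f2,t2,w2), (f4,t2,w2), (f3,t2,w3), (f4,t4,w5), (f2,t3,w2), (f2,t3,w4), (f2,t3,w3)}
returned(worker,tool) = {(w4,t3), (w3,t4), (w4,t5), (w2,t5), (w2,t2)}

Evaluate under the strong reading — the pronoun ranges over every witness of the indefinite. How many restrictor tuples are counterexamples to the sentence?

"him" takes "a worker" as antecedent and "it" takes "a tool"; both are donkey pronouns co-varying with the restrictor.
Strong reading: for every (f,t,w) with issued(f,t,w), returned(w,t).
Restrictor triples: (f1,t4,w3)→returned(w3,t4) ✓  (f2,t2,w2)→returned(w2,t2) ✓  (f2,t3,w2)→returned(w2,t3) ✗  (f2,t3,w3)→returned(w3,t3) ✗  (f2,t3,w4)→returned(w4,t3) ✓  (f3,t2,w3)→returned(w3,t2) ✗  (f3,t2,w4)→returned(w4,t2) ✗  (f3,t5,w4)→returned(w4,t5) ✓  (f3,t5,w5)→returned(w5,t5) ✗  (f4,t1,w5)→returned(w5,t1) ✗  (f4,t2,w2)→returned(w2,t2) ✓  (f4,t4,w1)→returned(w1,t4) ✗  (f4,t4,w5)→returned(w5,t4) ✗
Counterexamples (restrictor triples failing the scope): 8.

8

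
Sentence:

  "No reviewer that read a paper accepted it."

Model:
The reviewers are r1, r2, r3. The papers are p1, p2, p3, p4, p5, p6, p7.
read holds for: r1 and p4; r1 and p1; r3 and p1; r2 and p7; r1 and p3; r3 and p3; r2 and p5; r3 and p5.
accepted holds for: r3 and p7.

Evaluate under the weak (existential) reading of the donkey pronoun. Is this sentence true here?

True

"it" takes "a paper" as antecedent — a donkey pronoun bound across the clause boundary.
Truth condition: for no (r,p) with read(r,p) does accepted(r,p) hold.
Restrictor pairs — does the scope hold? (r1,p1):fails  (r1,p3):fails  (r1,p4):fails  (r2,p5):fails  (r2,p7):fails  (r3,p1):fails  (r3,p3):fails  (r3,p5):fails
Scope holds for no restrictor pair, so the sentence is true.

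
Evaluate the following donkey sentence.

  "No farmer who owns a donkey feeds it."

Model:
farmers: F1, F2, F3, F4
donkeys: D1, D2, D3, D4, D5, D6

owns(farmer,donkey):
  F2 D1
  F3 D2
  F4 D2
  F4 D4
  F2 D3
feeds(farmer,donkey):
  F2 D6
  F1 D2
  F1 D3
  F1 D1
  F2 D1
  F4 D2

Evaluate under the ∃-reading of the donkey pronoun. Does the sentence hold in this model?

False

"it" takes "a donkey" as antecedent — a donkey pronoun bound across the clause boundary.
Truth condition: for no (f,d) with owns(f,d) does feeds(f,d) hold.
Restrictor pairs — does the scope hold? (F2,D1):holds  (F2,D3):fails  (F3,D2):fails  (F4,D2):holds  (F4,D4):fails
Scope holds for 2 pair(s), so the sentence is false.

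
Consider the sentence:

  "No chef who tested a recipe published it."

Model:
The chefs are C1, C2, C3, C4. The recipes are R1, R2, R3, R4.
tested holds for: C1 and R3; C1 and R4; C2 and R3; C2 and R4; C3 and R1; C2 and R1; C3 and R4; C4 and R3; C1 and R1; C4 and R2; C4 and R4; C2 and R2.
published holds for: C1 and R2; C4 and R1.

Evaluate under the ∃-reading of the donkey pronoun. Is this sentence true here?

True

"it" takes "a recipe" as antecedent — a donkey pronoun bound across the clause boundary.
Truth condition: for no (c,r) with tested(c,r) does published(c,r) hold.
Restrictor pairs — does the scope hold? (C1,R1):fails  (C1,R3):fails  (C1,R4):fails  (C2,R1):fails  (C2,R2):fails  (C2,R3):fails  (C2,R4):fails  (C3,R1):fails  (C3,R4):fails  (C4,R2):fails  (C4,R3):fails  (C4,R4):fails
Scope holds for no restrictor pair, so the sentence is true.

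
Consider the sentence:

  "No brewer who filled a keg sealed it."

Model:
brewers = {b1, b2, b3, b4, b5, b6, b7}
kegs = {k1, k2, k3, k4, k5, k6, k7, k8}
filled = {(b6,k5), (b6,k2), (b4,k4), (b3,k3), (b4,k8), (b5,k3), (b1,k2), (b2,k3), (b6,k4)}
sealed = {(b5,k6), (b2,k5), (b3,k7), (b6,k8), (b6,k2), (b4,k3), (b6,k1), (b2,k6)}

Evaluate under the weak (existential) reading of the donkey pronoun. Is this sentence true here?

False

"it" takes "a keg" as antecedent — a donkey pronoun bound across the clause boundary.
Truth condition: for no (b,k) with filled(b,k) does sealed(b,k) hold.
Restrictor pairs — does the scope hold? (b1,k2):fails  (b2,k3):fails  (b3,k3):fails  (b4,k4):fails  (b4,k8):fails  (b5,k3):fails  (b6,k2):holds  (b6,k4):fails  (b6,k5):fails
Scope holds for 1 pair(s), so the sentence is false.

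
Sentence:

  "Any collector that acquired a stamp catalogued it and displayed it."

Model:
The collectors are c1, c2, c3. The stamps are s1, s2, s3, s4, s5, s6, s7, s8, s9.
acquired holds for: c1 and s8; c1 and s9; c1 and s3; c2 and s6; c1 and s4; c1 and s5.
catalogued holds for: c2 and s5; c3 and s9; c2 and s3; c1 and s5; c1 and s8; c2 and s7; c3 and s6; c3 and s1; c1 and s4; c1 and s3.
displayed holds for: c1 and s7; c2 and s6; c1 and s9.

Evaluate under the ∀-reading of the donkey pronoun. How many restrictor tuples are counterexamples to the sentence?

6

"it" takes "a stamp" as antecedent — a donkey pronoun bound across the clause boundary.
Strong reading: for every (c,s) with acquired(c,s), catalogued(c,s) ∧ displayed(c,s).
Restrictor pairs: (c1,s3) ✗  (c1,s4) ✗  (c1,s5) ✗  (c1,s8) ✗  (c1,s9) ✗  (c2,s6) ✗
Counterexamples (restrictor pairs failing the scope): 6.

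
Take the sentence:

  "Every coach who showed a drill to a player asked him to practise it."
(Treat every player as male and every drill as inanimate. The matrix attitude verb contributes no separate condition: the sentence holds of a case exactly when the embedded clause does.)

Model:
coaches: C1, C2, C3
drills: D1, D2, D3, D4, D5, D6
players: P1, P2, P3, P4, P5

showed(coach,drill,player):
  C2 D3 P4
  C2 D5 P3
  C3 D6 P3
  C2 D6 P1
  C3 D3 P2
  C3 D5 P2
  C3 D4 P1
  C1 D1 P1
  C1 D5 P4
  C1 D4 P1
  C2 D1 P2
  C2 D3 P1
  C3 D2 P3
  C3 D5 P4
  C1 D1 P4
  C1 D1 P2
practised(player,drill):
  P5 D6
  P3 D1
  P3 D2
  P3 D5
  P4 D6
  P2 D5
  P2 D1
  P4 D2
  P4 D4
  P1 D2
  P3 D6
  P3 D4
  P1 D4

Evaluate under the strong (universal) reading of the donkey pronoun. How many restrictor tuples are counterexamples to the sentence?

8

"him" takes "a player" as antecedent and "it" takes "a drill"; both are donkey pronouns co-varying with the restrictor.
Strong reading: for every (c,d,p) with showed(c,d,p), practised(p,d).
Restrictor triples: (C1,D1,P1)→practised(P1,D1) ✗  (C1,D1,P2)→practised(P2,D1) ✓  (C1,D1,P4)→practised(P4,D1) ✗  (C1,D4,P1)→practised(P1,D4) ✓  (C1,D5,P4)→practised(P4,D5) ✗  (C2,D1,P2)→practised(P2,D1) ✓  (C2,D3,P1)→practised(P1,D3) ✗  (C2,D3,P4)→practised(P4,D3) ✗  (C2,D5,P3)→practised(P3,D5) ✓  (C2,D6,P1)→practised(P1,D6) ✗  (C3,D2,P3)→practised(P3,D2) ✓  (C3,D3,P2)→practised(P2,D3) ✗  (C3,D4,P1)→practised(P1,D4) ✓  (C3,D5,P2)→practised(P2,D5) ✓  (C3,D5,P4)→practised(P4,D5) ✗  (C3,D6,P3)→practised(P3,D6) ✓
Counterexamples (restrictor triples failing the scope): 8.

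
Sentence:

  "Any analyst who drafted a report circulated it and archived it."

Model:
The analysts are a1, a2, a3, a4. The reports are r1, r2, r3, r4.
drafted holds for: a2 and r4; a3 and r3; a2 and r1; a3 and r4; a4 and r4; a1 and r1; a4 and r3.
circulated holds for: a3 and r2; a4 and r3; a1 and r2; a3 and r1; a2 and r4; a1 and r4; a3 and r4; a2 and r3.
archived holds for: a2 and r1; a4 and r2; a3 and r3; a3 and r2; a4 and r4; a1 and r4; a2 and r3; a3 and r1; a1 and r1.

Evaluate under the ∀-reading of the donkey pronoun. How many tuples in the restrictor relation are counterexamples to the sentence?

7

"it" takes "a report" as antecedent — a donkey pronoun bound across the clause boundary.
Strong reading: for every (a,r) with drafted(a,r), circulated(a,r) ∧ archived(a,r).
Restrictor pairs: (a1,r1) ✗  (a2,r1) ✗  (a2,r4) ✗  (a3,r3) ✗  (a3,r4) ✗  (a4,r3) ✗  (a4,r4) ✗
Counterexamples (restrictor pairs failing the scope): 7.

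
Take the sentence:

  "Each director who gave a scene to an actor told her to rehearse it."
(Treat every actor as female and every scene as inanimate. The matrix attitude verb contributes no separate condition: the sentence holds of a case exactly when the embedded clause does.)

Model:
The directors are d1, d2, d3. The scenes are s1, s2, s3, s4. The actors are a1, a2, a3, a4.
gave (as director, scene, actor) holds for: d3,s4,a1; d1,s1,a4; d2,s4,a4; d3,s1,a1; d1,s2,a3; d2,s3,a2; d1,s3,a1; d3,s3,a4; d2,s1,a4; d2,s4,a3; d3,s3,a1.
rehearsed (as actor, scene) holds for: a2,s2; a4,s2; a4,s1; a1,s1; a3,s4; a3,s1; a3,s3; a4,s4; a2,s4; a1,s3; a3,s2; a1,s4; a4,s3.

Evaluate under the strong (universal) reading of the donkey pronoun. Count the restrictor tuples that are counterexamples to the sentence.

"her" takes "an actor" as antecedent and "it" takes "a scene"; both are donkey pronouns co-varying with the restrictor.
Strong reading: for every (d,s,a) with gave(d,s,a), rehearsed(a,s).
Restrictor triples: (d1,s1,a4)→rehearsed(a4,s1) ✓  (d1,s2,a3)→rehearsed(a3,s2) ✓  (d1,s3,a1)→rehearsed(a1,s3) ✓  (d2,s1,a4)→rehearsed(a4,s1) ✓  (d2,s3,a2)→rehearsed(a2,s3) ✗  (d2,s4,a3)→rehearsed(a3,s4) ✓  (d2,s4,a4)→rehearsed(a4,s4) ✓  (d3,s1,a1)→rehearsed(a1,s1) ✓  (d3,s3,a1)→rehearsed(a1,s3) ✓  (d3,s3,a4)→rehearsed(a4,s3) ✓  (d3,s4,a1)→rehearsed(a1,s4) ✓
Counterexamples (restrictor triples failing the scope): 1.

1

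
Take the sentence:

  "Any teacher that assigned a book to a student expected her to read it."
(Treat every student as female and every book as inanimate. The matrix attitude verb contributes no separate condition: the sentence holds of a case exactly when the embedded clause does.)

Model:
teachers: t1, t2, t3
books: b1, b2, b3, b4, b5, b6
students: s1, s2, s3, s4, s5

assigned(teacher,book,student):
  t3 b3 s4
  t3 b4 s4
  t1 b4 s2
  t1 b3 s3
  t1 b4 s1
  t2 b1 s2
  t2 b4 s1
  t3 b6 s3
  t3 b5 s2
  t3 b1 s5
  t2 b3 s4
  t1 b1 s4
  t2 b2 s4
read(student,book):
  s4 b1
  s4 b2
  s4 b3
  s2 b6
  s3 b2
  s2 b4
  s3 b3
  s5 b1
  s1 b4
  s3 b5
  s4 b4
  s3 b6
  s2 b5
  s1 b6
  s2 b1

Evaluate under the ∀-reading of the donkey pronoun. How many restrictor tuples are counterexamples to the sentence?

"her" takes "a student" as antecedent and "it" takes "a book"; both are donkey pronouns co-varying with the restrictor.
Strong reading: for every (t,b,s) with assigned(t,b,s), read(s,b).
Restrictor triples: (t1,b1,s4)→read(s4,b1) ✓  (t1,b3,s3)→read(s3,b3) ✓  (t1,b4,s1)→read(s1,b4) ✓  (t1,b4,s2)→read(s2,b4) ✓  (t2,b1,s2)→read(s2,b1) ✓  (t2,b2,s4)→read(s4,b2) ✓  (t2,b3,s4)→read(s4,b3) ✓  (t2,b4,s1)→read(s1,b4) ✓  (t3,b1,s5)→read(s5,b1) ✓  (t3,b3,s4)→read(s4,b3) ✓  (t3,b4,s4)→read(s4,b4) ✓  (t3,b5,s2)→read(s2,b5) ✓  (t3,b6,s3)→read(s3,b6) ✓
Counterexamples (restrictor triples failing the scope): 0.

0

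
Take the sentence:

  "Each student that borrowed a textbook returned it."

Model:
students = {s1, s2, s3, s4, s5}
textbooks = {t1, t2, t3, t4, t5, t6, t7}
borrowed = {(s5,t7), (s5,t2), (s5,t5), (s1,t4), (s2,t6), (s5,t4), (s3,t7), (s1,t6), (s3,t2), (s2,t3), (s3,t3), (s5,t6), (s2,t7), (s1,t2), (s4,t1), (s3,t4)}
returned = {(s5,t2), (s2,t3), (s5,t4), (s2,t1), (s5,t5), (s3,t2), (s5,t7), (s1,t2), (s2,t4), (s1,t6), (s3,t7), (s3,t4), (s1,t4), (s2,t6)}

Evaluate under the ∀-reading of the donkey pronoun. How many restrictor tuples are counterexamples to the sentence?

"it" takes "a textbook" as antecedent — a donkey pronoun bound across the clause boundary.
Strong reading: for every (s,t) with borrowed(s,t), returned(s,t).
Restrictor pairs: (s1,t2) ✓  (s1,t4) ✓  (s1,t6) ✓  (s2,t3) ✓  (s2,t6) ✓  (s2,t7) ✗  (s3,t2) ✓  (s3,t3) ✗  (s3,t4) ✓  (s3,t7) ✓  (s4,t1) ✗  (s5,t2) ✓  (s5,t4) ✓  (s5,t5) ✓  (s5,t6) ✗  (s5,t7) ✓
Counterexamples (restrictor pairs failing the scope): 4.

4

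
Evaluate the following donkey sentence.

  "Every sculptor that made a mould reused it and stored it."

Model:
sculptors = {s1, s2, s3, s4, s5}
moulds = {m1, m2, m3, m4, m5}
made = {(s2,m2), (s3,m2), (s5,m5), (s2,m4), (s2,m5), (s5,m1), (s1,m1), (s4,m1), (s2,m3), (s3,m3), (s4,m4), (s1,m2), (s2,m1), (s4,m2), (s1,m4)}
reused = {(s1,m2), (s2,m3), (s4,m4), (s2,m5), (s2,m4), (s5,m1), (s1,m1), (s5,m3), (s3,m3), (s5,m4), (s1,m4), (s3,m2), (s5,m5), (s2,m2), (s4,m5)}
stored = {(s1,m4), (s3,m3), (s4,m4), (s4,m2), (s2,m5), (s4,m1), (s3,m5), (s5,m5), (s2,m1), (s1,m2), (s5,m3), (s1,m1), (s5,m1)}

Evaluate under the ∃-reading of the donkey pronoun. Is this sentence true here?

"it" takes "a mould" as antecedent — a donkey pronoun bound across the clause boundary.
Weak reading: every sculptor s with some made-mould has at least one made-mould m such that reused(s,m) ∧ stored(s,m).
Per sculptor: s1:✓  s2:✓  s3:✓  s4:✓  s5:✓
Every sculptor in the restrictor has a witness.

True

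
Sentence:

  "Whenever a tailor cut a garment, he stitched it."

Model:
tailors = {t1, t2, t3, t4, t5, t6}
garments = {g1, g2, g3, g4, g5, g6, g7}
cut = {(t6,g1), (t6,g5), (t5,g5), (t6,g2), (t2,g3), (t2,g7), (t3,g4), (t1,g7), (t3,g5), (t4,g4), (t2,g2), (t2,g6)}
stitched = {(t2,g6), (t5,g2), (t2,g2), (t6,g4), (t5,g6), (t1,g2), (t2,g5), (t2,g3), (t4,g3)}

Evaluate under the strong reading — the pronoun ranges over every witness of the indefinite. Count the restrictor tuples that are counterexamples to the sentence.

"it" takes "a garment" as antecedent — a donkey pronoun bound across the clause boundary.
Strong reading: for every (t,g) with cut(t,g), stitched(t,g).
Restrictor pairs: (t1,g7) ✗  (t2,g2) ✓  (t2,g3) ✓  (t2,g6) ✓  (t2,g7) ✗  (t3,g4) ✗  (t3,g5) ✗  (t4,g4) ✗  (t5,g5) ✗  (t6,g1) ✗  (t6,g2) ✗  (t6,g5) ✗
Counterexamples (restrictor pairs failing the scope): 9.

9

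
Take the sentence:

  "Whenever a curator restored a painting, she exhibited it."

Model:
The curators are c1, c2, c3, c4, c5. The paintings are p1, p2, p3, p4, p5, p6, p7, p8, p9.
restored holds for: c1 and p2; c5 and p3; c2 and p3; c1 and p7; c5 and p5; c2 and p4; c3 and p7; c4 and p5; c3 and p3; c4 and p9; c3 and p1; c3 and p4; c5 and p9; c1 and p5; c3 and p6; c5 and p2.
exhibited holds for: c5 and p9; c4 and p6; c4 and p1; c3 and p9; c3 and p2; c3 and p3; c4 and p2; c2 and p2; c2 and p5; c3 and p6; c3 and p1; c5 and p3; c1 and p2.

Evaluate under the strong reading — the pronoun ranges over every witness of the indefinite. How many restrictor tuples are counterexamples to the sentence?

10

"it" takes "a painting" as antecedent — a donkey pronoun bound across the clause boundary.
Strong reading: for every (c,p) with restored(c,p), exhibited(c,p).
Restrictor pairs: (c1,p2) ✓  (c1,p5) ✗  (c1,p7) ✗  (c2,p3) ✗  (c2,p4) ✗  (c3,p1) ✓  (c3,p3) ✓  (c3,p4) ✗  (c3,p6) ✓  (c3,p7) ✗  (c4,p5) ✗  (c4,p9) ✗  (c5,p2) ✗  (c5,p3) ✓  (c5,p5) ✗  (c5,p9) ✓
Counterexamples (restrictor pairs failing the scope): 10.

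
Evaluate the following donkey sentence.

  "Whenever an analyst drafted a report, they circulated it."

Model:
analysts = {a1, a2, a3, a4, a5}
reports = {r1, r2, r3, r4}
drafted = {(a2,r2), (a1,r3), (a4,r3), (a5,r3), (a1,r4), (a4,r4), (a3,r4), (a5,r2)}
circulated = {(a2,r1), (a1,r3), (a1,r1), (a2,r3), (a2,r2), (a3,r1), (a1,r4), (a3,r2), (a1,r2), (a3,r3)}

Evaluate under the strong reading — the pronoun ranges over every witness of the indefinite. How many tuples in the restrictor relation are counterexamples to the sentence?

5

"it" takes "a report" as antecedent — a donkey pronoun bound across the clause boundary.
Strong reading: for every (a,r) with drafted(a,r), circulated(a,r).
Restrictor pairs: (a1,r3) ✓  (a1,r4) ✓  (a2,r2) ✓  (a3,r4) ✗  (a4,r3) ✗  (a4,r4) ✗  (a5,r2) ✗  (a5,r3) ✗
Counterexamples (restrictor pairs failing the scope): 5.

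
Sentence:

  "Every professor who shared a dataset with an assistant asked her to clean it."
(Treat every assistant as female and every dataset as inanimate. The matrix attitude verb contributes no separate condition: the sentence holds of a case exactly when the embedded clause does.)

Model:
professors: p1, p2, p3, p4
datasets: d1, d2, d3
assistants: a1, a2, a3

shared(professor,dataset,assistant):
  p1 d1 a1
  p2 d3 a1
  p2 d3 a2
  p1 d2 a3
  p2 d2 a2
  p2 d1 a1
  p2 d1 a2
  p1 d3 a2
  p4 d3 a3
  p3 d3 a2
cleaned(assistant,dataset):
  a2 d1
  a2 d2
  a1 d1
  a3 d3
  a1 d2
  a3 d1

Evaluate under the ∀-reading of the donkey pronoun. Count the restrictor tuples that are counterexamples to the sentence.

"her" takes "an assistant" as antecedent and "it" takes "a dataset"; both are donkey pronouns co-varying with the restrictor.
Strong reading: for every (p,d,a) with shared(p,d,a), cleaned(a,d).
Restrictor triples: (p1,d1,a1)→cleaned(a1,d1) ✓  (p1,d2,a3)→cleaned(a3,d2) ✗  (p1,d3,a2)→cleaned(a2,d3) ✗  (p2,d1,a1)→cleaned(a1,d1) ✓  (p2,d1,a2)→cleaned(a2,d1) ✓  (p2,d2,a2)→cleaned(a2,d2) ✓  (p2,d3,a1)→cleaned(a1,d3) ✗  (p2,d3,a2)→cleaned(a2,d3) ✗  (p3,d3,a2)→cleaned(a2,d3) ✗  (p4,d3,a3)→cleaned(a3,d3) ✓
Counterexamples (restrictor triples failing the scope): 5.

5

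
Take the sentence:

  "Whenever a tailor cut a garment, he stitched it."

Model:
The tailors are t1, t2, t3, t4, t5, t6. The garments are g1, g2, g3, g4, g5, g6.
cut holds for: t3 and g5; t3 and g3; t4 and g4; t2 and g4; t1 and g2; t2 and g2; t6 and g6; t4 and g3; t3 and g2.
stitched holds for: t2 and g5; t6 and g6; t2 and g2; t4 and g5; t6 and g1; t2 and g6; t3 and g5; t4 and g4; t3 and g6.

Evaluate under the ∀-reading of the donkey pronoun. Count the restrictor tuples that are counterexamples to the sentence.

5

"it" takes "a garment" as antecedent — a donkey pronoun bound across the clause boundary.
Strong reading: for every (t,g) with cut(t,g), stitched(t,g).
Restrictor pairs: (t1,g2) ✗  (t2,g2) ✓  (t2,g4) ✗  (t3,g2) ✗  (t3,g3) ✗  (t3,g5) ✓  (t4,g3) ✗  (t4,g4) ✓  (t6,g6) ✓
Counterexamples (restrictor pairs failing the scope): 5.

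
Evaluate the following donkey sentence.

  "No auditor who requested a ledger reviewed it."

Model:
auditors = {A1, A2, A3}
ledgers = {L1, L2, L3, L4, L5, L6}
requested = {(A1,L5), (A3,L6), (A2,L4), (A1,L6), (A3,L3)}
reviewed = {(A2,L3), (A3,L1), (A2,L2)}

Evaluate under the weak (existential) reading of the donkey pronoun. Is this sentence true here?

True

"it" takes "a ledger" as antecedent — a donkey pronoun bound across the clause boundary.
Truth condition: for no (a,l) with requested(a,l) does reviewed(a,l) hold.
Restrictor pairs — does the scope hold? (A1,L5):fails  (A1,L6):fails  (A2,L4):fails  (A3,L3):fails  (A3,L6):fails
Scope holds for no restrictor pair, so the sentence is true.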